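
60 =60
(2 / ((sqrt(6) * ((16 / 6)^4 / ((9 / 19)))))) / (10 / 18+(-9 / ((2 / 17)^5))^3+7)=-0.00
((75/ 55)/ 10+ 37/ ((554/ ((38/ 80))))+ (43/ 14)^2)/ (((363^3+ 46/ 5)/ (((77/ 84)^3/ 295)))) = 4625658059/ 8825316597516303360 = 0.00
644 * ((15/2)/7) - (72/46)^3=8348574/12167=686.17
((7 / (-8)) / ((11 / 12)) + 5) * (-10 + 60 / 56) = -36.12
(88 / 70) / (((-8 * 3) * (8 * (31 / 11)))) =-121 / 52080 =-0.00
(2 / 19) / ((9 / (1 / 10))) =1 / 855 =0.00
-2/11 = -0.18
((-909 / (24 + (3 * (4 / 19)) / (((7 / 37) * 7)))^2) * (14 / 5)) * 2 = -612800027 / 72124020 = -8.50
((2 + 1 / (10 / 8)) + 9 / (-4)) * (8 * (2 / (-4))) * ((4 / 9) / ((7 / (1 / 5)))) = -44 / 1575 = -0.03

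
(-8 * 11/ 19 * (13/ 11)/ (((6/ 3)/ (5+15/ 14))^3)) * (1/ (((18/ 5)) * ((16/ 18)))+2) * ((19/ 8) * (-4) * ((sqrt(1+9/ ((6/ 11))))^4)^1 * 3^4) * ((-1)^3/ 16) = -598173103125/ 114688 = -5215655.54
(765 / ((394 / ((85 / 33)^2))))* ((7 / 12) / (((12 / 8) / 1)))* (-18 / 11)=-4298875 / 524414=-8.20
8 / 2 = 4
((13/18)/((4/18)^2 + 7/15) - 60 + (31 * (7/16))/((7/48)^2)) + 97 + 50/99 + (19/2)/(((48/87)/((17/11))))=296301595/421344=703.23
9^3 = 729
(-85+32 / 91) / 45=-7703 / 4095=-1.88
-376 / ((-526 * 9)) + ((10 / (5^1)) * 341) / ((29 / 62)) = 1458.15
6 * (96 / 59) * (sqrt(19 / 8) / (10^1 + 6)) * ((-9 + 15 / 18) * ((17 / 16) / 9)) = -833 * sqrt(38) / 5664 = -0.91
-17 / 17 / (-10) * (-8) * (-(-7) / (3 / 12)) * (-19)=2128 / 5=425.60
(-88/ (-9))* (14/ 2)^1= 616/ 9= 68.44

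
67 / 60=1.12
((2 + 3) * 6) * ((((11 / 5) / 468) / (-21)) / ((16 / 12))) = -11 / 2184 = -0.01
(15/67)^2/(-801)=-25/399521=-0.00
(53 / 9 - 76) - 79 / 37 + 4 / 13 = -311422 / 4329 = -71.94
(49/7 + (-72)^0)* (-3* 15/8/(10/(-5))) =45/2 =22.50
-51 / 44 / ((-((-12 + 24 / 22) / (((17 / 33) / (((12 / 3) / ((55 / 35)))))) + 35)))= -867 / 14140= -0.06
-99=-99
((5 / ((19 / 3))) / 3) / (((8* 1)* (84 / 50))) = 125 / 6384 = 0.02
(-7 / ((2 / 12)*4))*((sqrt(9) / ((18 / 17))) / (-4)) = 119 / 16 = 7.44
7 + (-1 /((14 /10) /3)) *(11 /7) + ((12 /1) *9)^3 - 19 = 61725135 /49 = 1259696.63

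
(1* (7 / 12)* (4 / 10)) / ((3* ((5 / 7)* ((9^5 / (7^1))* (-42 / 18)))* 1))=-49 / 8857350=-0.00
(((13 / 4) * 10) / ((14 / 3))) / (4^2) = 195 / 448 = 0.44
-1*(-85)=85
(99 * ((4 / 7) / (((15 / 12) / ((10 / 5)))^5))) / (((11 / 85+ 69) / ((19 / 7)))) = 1047822336 / 44988125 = 23.29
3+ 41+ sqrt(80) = 4 * sqrt(5)+ 44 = 52.94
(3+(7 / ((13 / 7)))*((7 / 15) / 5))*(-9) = -30.17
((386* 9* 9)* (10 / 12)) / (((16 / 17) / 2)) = 442935 / 8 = 55366.88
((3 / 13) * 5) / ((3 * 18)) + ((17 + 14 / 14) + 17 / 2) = 3103 / 117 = 26.52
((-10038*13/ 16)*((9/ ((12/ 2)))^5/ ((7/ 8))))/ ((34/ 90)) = -101925135/ 544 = -187362.38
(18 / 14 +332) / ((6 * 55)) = 2333 / 2310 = 1.01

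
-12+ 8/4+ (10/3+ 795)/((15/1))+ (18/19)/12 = 14809/342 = 43.30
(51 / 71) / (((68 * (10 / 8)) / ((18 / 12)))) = 9 / 710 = 0.01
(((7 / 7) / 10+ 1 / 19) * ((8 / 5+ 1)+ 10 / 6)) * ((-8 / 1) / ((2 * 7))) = -3712 / 9975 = -0.37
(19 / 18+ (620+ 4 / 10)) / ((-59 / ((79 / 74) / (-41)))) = 4418549 / 16110540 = 0.27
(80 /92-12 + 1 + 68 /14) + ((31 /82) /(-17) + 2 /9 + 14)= 18031079 /2019906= 8.93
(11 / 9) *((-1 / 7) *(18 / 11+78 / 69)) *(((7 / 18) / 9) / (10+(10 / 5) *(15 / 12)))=-0.00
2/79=0.03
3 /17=0.18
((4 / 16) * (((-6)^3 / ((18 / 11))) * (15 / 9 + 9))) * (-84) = 29568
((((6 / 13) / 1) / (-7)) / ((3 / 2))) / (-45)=4 / 4095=0.00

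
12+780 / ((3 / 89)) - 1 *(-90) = 23242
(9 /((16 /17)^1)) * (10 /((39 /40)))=1275 /13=98.08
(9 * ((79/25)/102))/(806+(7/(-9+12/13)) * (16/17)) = 711/2053220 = 0.00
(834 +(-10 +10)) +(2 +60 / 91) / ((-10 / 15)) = 75531 / 91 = 830.01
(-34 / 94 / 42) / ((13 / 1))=-17 / 25662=-0.00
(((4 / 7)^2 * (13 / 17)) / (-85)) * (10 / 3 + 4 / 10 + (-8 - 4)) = 25792 / 1062075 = 0.02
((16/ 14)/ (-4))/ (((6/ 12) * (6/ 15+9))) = -20/ 329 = -0.06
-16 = -16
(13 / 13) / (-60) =-1 / 60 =-0.02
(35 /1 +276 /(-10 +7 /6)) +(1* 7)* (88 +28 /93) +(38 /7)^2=157310267 /241521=651.33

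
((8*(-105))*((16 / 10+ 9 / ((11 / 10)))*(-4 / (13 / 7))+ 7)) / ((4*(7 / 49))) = 2957346 / 143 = 20680.74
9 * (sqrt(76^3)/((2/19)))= 12996 * sqrt(19)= 56648.25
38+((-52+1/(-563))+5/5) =-7320/563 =-13.00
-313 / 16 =-19.56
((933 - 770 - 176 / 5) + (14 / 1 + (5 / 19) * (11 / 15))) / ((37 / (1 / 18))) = 20234 / 94905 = 0.21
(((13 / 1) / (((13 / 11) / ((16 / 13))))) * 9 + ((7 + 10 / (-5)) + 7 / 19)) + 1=31669 / 247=128.21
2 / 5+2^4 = 82 / 5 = 16.40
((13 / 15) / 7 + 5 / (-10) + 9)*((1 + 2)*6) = 5433 / 35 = 155.23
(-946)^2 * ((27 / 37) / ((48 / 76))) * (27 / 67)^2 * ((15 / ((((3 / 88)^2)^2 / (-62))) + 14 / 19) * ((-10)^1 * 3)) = 576097237517087739420 / 166093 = 3468522078095330.56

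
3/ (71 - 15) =3/ 56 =0.05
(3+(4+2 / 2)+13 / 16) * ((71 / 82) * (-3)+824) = 9497055 / 1312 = 7238.61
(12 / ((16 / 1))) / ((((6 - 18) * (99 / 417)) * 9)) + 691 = 3283493 / 4752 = 690.97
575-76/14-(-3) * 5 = 4092/7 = 584.57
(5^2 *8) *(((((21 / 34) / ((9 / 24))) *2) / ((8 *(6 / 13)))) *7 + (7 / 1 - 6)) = 73900 / 51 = 1449.02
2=2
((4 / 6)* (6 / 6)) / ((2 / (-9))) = -3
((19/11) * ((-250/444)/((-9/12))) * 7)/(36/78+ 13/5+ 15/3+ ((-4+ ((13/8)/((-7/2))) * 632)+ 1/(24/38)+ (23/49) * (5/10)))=-423605000/13418940183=-0.03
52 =52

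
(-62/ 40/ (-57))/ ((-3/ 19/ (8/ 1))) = -62/ 45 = -1.38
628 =628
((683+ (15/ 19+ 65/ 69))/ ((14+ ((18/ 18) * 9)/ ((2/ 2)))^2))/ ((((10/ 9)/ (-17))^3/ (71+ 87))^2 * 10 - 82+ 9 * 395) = 23955459933032288469729/ 64275381021888215444090981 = 0.00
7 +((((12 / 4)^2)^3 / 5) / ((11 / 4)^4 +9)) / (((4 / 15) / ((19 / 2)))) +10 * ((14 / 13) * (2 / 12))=57670279 / 660855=87.27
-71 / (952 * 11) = -0.01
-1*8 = -8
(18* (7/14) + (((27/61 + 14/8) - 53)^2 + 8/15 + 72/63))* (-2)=-5184.13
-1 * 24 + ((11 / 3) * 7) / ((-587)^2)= -24808891 / 1033707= -24.00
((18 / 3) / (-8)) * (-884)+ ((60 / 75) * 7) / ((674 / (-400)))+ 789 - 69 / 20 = 9740827 / 6740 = 1445.23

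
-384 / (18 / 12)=-256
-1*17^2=-289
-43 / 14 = -3.07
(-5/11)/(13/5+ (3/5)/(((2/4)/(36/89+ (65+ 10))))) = -2225/455653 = -0.00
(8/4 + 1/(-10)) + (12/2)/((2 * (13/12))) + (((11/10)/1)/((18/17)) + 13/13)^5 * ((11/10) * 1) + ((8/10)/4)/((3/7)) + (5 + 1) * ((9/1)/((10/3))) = 1476167649044801/24564384000000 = 60.09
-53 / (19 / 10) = -530 / 19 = -27.89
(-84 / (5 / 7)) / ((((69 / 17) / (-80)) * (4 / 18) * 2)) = 119952 / 23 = 5215.30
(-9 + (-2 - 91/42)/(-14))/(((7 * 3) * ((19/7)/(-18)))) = 731/266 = 2.75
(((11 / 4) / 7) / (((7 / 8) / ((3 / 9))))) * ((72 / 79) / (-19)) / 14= -264 / 514843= -0.00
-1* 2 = -2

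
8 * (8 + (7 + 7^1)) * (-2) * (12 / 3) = -1408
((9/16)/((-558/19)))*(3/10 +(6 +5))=-2147/9920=-0.22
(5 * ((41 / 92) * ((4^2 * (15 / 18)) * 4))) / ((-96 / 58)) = -29725 / 414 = -71.80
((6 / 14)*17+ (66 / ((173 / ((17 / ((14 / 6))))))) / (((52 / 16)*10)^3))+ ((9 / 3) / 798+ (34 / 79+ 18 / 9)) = 9704166399481 / 998377766750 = 9.72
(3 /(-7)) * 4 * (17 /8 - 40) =909 /14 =64.93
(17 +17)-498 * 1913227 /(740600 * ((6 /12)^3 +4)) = -282972632 /1018325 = -277.88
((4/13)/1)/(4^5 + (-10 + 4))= 2/6617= 0.00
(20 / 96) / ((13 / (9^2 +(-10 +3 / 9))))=535 / 468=1.14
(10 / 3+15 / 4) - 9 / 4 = 29 / 6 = 4.83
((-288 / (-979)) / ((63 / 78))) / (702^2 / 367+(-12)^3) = -76336 / 80735193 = -0.00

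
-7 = -7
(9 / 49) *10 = 90 / 49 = 1.84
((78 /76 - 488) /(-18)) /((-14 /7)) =-18505 /1368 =-13.53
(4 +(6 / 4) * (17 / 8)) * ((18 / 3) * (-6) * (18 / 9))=-1035 / 2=-517.50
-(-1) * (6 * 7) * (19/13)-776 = -9290/13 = -714.62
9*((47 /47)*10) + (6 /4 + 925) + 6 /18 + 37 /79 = 482201 /474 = 1017.30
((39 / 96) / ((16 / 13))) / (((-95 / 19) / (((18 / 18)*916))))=-38701 / 640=-60.47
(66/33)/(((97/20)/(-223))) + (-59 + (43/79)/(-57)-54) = -89528314/436791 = -204.97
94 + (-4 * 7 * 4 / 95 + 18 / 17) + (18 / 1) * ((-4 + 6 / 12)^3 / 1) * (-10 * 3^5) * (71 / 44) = 3026230.87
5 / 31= 0.16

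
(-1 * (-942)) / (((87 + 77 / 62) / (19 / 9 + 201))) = 35587504 / 16413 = 2168.25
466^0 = 1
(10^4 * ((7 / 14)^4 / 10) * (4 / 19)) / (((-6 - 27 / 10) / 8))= -20000 / 1653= -12.10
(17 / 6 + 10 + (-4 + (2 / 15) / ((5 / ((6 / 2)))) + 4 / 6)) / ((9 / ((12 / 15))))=958 / 1125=0.85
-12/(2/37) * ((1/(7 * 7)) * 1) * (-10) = 45.31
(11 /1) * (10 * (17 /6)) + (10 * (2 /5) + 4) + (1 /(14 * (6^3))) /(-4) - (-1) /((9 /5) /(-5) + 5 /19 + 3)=108936877 /340416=320.01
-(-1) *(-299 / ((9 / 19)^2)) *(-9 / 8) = 107939 / 72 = 1499.15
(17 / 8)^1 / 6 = 0.35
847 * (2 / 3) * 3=1694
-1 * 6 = -6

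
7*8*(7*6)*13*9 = 275184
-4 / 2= -2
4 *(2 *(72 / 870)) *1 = 96 / 145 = 0.66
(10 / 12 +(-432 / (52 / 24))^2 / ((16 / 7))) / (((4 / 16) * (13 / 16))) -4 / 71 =40070812772 / 467961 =85628.53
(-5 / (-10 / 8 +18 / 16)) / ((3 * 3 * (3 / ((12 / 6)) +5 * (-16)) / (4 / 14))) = -160 / 9891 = -0.02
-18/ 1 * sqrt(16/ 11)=-72 * sqrt(11)/ 11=-21.71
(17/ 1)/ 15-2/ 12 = 0.97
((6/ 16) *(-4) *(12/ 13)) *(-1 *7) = 126/ 13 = 9.69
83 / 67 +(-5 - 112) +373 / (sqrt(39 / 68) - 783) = -1615315232 / 13896671 - 746 *sqrt(663) / 41690013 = -116.24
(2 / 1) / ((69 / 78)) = 52 / 23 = 2.26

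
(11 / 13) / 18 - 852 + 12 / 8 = -99503 / 117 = -850.45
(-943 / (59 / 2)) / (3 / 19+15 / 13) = -232921 / 9558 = -24.37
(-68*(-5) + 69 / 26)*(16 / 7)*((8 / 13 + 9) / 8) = 1113625 / 1183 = 941.36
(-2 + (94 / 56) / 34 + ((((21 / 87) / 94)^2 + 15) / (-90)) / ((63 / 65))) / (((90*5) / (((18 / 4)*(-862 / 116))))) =65527961533751 / 415443221071200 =0.16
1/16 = 0.06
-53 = -53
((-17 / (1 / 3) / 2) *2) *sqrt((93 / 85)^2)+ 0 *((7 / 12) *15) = -279 / 5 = -55.80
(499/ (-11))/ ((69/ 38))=-18962/ 759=-24.98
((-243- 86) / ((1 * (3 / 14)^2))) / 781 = -64484 / 7029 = -9.17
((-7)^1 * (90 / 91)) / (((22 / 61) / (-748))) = 186660 / 13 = 14358.46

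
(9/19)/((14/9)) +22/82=6247/10906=0.57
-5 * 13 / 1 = -65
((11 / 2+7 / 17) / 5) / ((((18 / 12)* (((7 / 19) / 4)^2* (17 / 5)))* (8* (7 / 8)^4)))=198139904 / 34000561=5.83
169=169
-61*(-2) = 122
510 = 510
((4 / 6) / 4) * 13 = 13 / 6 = 2.17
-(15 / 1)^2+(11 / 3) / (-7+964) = -58724 / 261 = -225.00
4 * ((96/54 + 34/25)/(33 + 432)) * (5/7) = 2824/146475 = 0.02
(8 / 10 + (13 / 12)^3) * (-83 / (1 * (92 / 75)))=-7427255 / 52992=-140.16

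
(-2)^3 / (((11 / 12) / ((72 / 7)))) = -6912 / 77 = -89.77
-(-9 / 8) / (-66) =-3 / 176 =-0.02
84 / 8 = 10.50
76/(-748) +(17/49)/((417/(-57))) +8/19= 6582866/24199483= 0.27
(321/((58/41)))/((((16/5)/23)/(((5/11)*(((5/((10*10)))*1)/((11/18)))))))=60.65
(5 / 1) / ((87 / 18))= 30 / 29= 1.03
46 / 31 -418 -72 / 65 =-841512 / 2015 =-417.62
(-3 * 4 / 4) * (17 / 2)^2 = -867 / 4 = -216.75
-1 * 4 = -4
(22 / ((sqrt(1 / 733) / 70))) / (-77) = -20 * sqrt(733) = -541.48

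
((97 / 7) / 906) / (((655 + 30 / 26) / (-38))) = -23959 / 27048630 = -0.00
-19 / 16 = -1.19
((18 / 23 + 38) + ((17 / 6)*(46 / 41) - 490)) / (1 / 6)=-2535002 / 943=-2688.23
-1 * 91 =-91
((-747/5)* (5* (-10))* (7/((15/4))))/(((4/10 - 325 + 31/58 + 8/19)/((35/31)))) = -896366800/18427237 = -48.64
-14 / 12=-1.17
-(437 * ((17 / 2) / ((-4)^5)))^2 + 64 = 213245415 / 4194304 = 50.84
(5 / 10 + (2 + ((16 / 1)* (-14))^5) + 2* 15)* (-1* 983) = 1108724399670889 / 2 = 554362199835444.50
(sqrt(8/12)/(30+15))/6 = sqrt(6)/810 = 0.00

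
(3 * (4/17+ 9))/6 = 157/34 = 4.62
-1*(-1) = 1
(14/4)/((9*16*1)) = 0.02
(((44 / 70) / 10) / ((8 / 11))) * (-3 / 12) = -121 / 5600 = -0.02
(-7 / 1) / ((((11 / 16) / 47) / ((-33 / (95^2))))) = 15792 / 9025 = 1.75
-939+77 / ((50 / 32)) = -22243 / 25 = -889.72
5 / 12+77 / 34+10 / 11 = 8057 / 2244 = 3.59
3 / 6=1 / 2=0.50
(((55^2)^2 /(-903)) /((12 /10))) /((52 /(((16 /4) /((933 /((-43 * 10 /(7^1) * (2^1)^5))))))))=7320500000 /5348889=1368.60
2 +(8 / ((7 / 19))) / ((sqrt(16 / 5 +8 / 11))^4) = 3.41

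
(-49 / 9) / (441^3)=-1 / 15752961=-0.00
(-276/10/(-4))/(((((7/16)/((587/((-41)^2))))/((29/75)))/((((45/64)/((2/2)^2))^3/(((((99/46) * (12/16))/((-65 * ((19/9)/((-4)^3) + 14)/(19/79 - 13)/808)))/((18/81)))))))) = 372013129324525/41453529373605888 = 0.01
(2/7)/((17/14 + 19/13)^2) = 9464/237169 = 0.04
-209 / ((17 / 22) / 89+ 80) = -409222 / 156657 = -2.61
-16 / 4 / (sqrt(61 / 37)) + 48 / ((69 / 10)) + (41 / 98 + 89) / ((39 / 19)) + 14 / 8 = 3063191 / 58604 - 4*sqrt(2257) / 61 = 49.15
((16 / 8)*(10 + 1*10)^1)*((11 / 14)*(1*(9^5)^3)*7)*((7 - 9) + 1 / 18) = -88075650951599850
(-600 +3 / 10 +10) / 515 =-5897 / 5150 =-1.15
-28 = -28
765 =765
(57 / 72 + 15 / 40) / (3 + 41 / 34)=119 / 429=0.28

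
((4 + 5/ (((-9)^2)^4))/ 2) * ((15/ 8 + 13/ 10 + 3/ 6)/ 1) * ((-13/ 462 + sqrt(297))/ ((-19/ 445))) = 1394541614011/ 287896470048-750907022929 * sqrt(33)/ 1454022576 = -2961.84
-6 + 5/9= -49/9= -5.44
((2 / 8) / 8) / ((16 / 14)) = 7 / 256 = 0.03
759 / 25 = 30.36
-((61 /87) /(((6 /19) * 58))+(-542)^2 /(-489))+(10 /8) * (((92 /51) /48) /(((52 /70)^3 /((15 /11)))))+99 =45406746143644309 /64879537117824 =699.86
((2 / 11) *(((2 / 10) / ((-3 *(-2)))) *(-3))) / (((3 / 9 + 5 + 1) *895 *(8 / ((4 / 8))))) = -3 / 14964400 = -0.00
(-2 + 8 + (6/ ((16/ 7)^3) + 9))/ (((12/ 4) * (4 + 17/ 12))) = 31749/ 33280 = 0.95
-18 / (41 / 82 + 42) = -36 / 85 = -0.42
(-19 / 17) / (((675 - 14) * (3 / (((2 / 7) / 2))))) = -19 / 235977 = -0.00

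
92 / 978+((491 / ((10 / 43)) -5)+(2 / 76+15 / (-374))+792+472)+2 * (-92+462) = 71414445721 / 17374170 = 4110.38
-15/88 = -0.17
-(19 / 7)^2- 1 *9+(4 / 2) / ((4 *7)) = -1597 / 98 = -16.30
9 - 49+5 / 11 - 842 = -9697 / 11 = -881.55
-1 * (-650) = 650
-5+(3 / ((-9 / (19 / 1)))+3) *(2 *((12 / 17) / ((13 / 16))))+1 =-2164 / 221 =-9.79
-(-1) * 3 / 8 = 3 / 8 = 0.38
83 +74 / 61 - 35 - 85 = -35.79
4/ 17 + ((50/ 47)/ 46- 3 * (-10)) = 556059/ 18377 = 30.26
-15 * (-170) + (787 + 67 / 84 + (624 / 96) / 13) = 280417 / 84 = 3338.30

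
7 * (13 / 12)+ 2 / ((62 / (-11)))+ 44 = 19057 / 372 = 51.23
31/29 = 1.07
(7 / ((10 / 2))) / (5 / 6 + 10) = 42 / 325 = 0.13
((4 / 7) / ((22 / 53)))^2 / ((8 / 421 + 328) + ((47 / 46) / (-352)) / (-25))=174077100800 / 30130790236393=0.01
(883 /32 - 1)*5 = 4255 /32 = 132.97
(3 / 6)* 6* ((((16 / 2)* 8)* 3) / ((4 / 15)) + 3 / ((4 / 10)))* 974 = 2125755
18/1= 18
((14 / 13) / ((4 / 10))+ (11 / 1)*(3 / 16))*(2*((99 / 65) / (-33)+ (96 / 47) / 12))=374831 / 317720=1.18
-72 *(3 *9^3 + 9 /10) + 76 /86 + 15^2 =-33820127 /215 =-157302.92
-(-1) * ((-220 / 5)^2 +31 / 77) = 149103 / 77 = 1936.40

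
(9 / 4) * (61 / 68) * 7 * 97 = 372771 / 272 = 1370.48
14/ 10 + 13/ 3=86/ 15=5.73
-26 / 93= -0.28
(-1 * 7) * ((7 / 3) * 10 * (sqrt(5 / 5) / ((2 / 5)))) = -1225 / 3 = -408.33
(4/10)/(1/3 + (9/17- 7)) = -102/1565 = -0.07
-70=-70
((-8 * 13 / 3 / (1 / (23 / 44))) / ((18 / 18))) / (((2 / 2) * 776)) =-299 / 12804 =-0.02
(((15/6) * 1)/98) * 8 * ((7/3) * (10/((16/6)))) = 25/14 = 1.79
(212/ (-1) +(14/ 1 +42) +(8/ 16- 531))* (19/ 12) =-26087/ 24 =-1086.96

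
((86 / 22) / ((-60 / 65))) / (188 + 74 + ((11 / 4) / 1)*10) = -559 / 38214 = -0.01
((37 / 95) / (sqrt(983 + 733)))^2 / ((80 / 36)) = 4107 / 103246000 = 0.00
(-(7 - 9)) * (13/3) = 26/3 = 8.67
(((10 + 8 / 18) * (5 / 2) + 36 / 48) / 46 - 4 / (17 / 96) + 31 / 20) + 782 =107195173 / 140760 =761.55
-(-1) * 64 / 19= 64 / 19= 3.37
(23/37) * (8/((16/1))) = 23/74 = 0.31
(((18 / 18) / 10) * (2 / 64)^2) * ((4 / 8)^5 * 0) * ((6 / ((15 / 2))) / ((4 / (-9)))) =0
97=97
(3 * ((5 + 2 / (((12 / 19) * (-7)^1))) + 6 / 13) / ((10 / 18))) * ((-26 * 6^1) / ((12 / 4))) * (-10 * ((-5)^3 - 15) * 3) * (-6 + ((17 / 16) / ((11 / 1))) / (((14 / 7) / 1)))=773526375 / 22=35160289.77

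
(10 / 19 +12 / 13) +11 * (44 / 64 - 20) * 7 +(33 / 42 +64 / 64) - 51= -42459465 / 27664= -1534.83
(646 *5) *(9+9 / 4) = 72675 / 2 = 36337.50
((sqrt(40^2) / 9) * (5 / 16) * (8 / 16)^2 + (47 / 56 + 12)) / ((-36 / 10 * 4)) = -16615 / 18144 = -0.92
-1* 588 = -588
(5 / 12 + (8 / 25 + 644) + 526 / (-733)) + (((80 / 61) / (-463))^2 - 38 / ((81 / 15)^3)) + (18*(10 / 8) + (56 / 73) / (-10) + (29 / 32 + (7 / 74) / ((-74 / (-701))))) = 614627339925489803720060347 / 920096152021236447525600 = 668.00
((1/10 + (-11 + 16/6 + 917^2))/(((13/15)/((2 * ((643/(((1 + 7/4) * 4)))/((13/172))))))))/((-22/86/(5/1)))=-599837417793220/20449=-29333337463.60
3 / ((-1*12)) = -0.25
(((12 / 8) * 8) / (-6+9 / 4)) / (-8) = 2 / 5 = 0.40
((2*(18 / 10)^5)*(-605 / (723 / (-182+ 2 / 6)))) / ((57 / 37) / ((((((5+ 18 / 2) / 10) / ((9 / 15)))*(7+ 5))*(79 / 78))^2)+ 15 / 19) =49608514888050888 / 6833788197625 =7259.30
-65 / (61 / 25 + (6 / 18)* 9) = -11.95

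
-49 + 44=-5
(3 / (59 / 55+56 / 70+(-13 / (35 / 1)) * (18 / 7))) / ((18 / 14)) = 18865 / 7419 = 2.54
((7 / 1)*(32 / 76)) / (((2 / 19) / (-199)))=-5572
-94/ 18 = -47/ 9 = -5.22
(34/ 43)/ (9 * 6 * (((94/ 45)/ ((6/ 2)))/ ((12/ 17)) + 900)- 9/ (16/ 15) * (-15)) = 8160/ 503407837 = 0.00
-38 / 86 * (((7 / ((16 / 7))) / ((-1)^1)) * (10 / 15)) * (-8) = -931 / 129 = -7.22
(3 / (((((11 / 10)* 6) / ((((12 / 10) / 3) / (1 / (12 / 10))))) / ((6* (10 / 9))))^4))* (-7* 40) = -46.42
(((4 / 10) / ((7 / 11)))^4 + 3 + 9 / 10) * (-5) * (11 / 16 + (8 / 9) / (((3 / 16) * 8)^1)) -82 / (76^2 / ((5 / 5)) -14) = -2772169511813 / 106723764000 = -25.98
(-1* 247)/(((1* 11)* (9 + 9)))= -247/198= -1.25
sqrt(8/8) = 1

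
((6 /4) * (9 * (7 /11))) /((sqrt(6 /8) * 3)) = 3.31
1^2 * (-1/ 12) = -1/ 12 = -0.08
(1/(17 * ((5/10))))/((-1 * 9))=-2/153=-0.01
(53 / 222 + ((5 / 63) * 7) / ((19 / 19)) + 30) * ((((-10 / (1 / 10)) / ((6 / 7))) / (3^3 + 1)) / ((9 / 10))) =-2563625 / 17982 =-142.57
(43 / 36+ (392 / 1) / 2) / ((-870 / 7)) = -49693 / 31320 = -1.59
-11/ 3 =-3.67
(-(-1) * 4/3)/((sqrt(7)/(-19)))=-76 * sqrt(7)/21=-9.58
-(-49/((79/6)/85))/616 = 1785/3476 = 0.51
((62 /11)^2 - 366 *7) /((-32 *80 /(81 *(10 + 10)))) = 12399399 /7744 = 1601.16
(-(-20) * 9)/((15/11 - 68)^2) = 21780/537289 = 0.04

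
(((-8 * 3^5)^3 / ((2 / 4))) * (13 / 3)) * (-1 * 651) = 41449745046528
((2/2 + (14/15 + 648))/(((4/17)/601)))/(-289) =-5859149/1020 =-5744.26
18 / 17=1.06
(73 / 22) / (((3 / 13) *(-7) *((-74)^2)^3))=-949 / 75863398461312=-0.00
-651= -651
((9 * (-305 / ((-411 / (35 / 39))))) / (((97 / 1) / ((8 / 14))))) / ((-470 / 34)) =-20740 / 8119579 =-0.00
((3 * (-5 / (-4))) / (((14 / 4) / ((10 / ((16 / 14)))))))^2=5625 / 64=87.89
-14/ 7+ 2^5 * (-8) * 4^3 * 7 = -114690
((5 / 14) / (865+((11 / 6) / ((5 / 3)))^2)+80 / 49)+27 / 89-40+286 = 93659025379 / 377754181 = 247.94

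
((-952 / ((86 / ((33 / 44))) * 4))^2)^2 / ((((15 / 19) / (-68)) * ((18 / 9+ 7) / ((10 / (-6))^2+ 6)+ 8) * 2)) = -88.56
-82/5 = -16.40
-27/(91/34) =-10.09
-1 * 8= -8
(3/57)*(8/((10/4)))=16/95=0.17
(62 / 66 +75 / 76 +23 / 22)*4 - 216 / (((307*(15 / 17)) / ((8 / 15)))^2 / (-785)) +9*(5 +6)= 274649923578 / 2462255125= 111.54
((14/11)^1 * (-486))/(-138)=1134/253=4.48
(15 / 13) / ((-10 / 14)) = -21 / 13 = -1.62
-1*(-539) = 539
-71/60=-1.18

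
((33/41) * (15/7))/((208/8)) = 495/7462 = 0.07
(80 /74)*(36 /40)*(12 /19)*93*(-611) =-24547536 /703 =-34918.26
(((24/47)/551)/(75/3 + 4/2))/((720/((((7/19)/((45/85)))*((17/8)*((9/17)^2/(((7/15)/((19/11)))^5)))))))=115745625/8432792699408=0.00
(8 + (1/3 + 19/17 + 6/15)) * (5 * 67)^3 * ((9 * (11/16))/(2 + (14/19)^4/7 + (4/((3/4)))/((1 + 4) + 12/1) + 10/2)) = 1384589336154975/4444511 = 311527935.50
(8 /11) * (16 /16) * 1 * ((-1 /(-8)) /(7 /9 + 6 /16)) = 72 /913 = 0.08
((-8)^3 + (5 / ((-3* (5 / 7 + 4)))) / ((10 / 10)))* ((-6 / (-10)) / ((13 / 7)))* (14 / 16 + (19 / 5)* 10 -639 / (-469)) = -7657702033 / 1149720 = -6660.49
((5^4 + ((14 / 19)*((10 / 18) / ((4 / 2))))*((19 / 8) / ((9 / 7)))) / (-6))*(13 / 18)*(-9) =5268185 / 7776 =677.49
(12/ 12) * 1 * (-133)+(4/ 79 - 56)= -14927/ 79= -188.95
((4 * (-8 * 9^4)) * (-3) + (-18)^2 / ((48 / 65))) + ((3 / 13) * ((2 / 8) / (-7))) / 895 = 51334355913 / 81445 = 630294.75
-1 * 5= -5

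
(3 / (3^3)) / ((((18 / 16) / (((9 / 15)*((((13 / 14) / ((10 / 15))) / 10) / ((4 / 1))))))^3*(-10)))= -2197 / 30870000000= -0.00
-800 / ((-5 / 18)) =2880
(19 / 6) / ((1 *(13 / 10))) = 95 / 39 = 2.44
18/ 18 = 1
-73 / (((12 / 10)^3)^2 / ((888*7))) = -295421875 / 1944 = -151965.99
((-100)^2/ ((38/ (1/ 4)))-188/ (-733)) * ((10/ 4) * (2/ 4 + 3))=16096885/ 27854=577.90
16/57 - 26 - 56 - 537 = -35267/57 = -618.72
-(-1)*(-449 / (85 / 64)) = -28736 / 85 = -338.07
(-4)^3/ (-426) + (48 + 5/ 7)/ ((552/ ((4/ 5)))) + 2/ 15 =8097/ 22862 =0.35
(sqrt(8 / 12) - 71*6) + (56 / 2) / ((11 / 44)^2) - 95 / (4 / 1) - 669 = -2683 / 4 + sqrt(6) / 3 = -669.93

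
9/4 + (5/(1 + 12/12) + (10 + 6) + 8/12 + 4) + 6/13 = 4037/156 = 25.88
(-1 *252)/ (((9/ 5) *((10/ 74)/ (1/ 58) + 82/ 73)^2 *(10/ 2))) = -0.35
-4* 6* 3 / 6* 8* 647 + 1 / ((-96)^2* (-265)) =-151692410881 / 2442240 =-62112.00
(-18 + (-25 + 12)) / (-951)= 31 / 951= 0.03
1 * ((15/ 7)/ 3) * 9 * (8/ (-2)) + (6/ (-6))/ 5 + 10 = -557/ 35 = -15.91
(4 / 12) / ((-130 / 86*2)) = -43 / 390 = -0.11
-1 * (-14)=14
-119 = -119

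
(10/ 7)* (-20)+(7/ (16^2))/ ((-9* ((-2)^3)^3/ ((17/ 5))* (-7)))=-1179648119/ 41287680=-28.57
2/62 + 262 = 8123/31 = 262.03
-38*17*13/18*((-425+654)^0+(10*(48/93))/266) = -103207/217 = -475.61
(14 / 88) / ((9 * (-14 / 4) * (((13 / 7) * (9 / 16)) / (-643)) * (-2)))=-18004 / 11583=-1.55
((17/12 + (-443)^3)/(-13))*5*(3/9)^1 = 5216298335/468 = 11145936.61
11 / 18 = 0.61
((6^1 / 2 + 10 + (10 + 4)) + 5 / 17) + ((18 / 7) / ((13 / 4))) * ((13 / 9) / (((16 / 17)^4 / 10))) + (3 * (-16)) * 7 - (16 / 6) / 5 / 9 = -19359034477 / 65802240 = -294.20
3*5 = 15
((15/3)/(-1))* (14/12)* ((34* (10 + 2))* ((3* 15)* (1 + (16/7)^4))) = -1039436100/343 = -3030425.95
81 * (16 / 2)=648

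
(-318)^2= 101124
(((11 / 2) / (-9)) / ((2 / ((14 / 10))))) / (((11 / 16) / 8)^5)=-60129542144 / 658845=-91265.08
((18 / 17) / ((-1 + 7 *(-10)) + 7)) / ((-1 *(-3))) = -3 / 544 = -0.01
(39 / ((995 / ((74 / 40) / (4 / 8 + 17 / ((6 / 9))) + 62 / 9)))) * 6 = 32573 / 19900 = 1.64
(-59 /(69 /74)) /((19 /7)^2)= -213934 /24909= -8.59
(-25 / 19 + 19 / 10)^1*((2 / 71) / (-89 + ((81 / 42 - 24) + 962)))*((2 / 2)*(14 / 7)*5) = 1036 / 5356879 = 0.00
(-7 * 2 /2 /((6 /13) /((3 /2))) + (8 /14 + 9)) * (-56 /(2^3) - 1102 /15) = 148461 /140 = 1060.44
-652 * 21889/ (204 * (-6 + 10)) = -3567907/ 204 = -17489.74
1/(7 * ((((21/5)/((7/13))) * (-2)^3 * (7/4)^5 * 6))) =-320/13764933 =-0.00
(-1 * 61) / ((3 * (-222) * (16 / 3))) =61 / 3552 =0.02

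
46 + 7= 53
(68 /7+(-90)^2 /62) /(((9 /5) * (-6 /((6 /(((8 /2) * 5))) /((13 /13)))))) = -15229 /3906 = -3.90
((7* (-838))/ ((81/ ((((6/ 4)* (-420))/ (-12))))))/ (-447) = 102655/ 12069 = 8.51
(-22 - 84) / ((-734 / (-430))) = -62.10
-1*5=-5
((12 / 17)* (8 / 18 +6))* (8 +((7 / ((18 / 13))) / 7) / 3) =51620 / 1377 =37.49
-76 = -76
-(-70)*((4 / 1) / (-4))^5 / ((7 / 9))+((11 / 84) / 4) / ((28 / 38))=-423151 / 4704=-89.96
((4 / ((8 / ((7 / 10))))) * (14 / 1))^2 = 2401 / 100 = 24.01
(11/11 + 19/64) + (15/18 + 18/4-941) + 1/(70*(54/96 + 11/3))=-1274625287/1364160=-934.37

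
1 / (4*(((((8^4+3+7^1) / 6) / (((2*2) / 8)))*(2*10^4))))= 3 / 328480000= 0.00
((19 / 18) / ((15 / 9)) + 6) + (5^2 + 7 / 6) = 164 / 5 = 32.80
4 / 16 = 1 / 4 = 0.25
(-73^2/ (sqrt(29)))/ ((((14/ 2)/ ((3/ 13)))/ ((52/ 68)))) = -15987 *sqrt(29)/ 3451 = -24.95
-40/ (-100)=2/ 5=0.40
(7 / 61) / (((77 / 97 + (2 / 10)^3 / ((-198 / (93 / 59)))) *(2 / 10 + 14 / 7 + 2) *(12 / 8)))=157382500 / 6858243969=0.02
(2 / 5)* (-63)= -126 / 5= -25.20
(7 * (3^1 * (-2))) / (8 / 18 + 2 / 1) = -189 / 11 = -17.18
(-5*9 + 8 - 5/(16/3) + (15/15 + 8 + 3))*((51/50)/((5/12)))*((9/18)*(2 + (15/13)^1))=-520659/5200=-100.13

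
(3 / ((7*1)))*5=15 / 7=2.14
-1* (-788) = 788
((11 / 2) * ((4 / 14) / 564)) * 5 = 55 / 3948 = 0.01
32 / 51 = 0.63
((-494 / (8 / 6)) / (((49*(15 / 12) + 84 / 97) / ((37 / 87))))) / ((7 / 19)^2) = -640040726 / 34247521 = -18.69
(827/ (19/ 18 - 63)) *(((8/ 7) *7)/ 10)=-59544/ 5575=-10.68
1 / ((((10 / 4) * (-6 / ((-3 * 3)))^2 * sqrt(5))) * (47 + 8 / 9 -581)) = -81 * sqrt(5) / 239900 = -0.00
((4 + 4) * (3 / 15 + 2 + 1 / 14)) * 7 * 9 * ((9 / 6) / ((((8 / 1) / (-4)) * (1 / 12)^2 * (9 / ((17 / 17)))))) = -68688 / 5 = -13737.60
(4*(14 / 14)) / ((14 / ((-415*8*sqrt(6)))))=-6640*sqrt(6) / 7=-2323.52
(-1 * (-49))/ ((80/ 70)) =343/ 8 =42.88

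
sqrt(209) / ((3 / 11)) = 11 * sqrt(209) / 3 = 53.01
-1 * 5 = -5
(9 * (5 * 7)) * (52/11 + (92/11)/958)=7860510/5269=1491.84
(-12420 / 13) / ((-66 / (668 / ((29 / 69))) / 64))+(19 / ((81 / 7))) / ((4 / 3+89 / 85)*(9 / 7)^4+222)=110362315924106075 / 74951264817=1472454.35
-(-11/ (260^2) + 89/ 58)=-3007881/ 1960400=-1.53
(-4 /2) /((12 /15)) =-5 /2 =-2.50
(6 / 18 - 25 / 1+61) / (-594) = -0.06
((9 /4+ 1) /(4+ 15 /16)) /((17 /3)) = 156 /1343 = 0.12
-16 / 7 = -2.29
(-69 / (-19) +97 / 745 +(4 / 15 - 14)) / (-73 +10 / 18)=635163 / 4614530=0.14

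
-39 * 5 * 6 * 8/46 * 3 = -14040/23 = -610.43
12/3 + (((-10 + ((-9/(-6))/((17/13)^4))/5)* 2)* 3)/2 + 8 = -14776731/835210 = -17.69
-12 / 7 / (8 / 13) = -2.79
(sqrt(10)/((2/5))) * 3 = 15 * sqrt(10)/2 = 23.72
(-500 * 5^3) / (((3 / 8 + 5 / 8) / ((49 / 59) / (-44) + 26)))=-1053859375 / 649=-1623820.30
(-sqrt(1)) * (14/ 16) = -7/ 8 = -0.88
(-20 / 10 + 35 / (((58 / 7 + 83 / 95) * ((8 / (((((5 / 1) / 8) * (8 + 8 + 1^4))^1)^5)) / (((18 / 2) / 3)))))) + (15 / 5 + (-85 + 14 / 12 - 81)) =928666915919759 / 4790157312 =193869.82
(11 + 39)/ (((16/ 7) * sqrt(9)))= 175/ 24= 7.29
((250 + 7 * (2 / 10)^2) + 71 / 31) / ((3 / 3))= 195742 / 775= 252.57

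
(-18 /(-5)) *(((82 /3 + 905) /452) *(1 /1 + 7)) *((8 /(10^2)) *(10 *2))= 268512 /2825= 95.05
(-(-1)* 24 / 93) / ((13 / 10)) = 80 / 403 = 0.20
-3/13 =-0.23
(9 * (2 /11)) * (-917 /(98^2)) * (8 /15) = -1572 /18865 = -0.08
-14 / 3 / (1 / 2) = -28 / 3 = -9.33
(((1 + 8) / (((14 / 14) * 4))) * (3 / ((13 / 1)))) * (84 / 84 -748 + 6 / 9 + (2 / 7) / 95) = -1030797 / 2660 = -387.52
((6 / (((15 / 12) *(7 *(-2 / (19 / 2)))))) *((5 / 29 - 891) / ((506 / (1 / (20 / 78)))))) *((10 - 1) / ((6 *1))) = 86143473 / 2567950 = 33.55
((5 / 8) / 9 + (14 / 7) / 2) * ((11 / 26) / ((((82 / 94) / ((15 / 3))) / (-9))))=-199045 / 8528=-23.34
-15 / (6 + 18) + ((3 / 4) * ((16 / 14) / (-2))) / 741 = -8653 / 13832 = -0.63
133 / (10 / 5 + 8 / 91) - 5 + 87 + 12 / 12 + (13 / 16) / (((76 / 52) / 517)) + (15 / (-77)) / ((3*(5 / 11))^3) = 207815651 / 478800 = 434.03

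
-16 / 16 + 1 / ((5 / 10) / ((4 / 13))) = -0.38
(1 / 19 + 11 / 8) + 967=147201 / 152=968.43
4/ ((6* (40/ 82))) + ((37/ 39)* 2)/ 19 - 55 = -396683/ 7410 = -53.53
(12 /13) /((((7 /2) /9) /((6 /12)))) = 1.19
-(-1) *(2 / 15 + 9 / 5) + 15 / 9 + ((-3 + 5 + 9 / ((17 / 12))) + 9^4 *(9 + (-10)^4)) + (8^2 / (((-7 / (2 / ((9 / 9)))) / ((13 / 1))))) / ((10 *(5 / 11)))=195365300751 / 2975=65669008.66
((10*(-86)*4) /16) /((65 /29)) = -1247 /13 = -95.92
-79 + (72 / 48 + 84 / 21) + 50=-47 / 2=-23.50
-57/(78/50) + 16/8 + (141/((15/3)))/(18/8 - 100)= -885127/25415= -34.83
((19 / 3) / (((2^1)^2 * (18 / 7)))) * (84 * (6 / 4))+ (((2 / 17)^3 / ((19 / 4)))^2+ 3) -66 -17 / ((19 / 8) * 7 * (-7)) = 75468113498839 / 5123633496492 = 14.73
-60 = -60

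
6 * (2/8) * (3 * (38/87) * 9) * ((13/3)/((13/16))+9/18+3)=9063/58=156.26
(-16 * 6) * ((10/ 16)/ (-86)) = 30/ 43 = 0.70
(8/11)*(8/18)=32/99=0.32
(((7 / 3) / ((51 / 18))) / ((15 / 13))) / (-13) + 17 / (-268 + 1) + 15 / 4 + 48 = 1562367 / 30260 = 51.63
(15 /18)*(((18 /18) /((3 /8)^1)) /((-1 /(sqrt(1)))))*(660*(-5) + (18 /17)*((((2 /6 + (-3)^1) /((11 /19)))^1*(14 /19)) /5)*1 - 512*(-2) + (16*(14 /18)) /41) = 5058.70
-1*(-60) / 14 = 30 / 7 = 4.29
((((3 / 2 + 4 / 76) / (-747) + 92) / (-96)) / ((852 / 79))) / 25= -206304787 / 58043692800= -0.00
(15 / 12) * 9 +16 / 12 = 151 / 12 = 12.58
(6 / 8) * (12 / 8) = 9 / 8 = 1.12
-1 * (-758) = 758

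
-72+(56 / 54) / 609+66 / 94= -7871311 / 110403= -71.30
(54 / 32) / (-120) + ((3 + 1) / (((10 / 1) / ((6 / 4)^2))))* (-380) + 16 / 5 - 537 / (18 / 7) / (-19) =-11958977 / 36480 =-327.82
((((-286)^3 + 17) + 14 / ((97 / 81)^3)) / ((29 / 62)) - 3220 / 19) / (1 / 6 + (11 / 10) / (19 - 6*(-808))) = -918083552265436943835 / 3063562157716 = -299678447.83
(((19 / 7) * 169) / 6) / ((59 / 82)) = 131651 / 1239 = 106.26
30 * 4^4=7680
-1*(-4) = 4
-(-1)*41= 41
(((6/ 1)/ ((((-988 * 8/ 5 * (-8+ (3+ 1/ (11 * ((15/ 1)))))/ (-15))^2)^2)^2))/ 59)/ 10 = 329999218378515279293060302734375/ 191005185506093017734516197318734002798137302242163687424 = 0.00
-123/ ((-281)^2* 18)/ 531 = -41/ 251569746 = -0.00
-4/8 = -1/2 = -0.50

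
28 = 28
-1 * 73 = -73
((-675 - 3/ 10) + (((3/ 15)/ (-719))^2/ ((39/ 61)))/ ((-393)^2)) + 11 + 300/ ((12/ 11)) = -60612458056931893/ 155696013503550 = -389.30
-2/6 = -1/3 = -0.33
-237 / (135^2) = -79 / 6075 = -0.01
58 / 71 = 0.82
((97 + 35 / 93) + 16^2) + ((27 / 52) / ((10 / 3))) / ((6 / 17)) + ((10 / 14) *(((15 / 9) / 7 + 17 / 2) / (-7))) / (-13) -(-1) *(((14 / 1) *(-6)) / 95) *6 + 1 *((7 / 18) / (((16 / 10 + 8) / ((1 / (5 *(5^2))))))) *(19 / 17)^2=5714899474028287 / 16394733482400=348.58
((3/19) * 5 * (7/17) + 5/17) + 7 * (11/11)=2461/323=7.62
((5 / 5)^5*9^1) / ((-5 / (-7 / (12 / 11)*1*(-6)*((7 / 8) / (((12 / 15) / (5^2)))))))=-121275 / 64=-1894.92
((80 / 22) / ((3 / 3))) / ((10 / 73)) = 292 / 11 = 26.55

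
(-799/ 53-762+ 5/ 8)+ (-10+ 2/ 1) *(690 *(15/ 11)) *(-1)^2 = -38728565/ 4664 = -8303.72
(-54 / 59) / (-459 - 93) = 9 / 5428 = 0.00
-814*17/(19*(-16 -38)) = 6919/513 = 13.49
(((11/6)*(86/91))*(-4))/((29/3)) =-1892/2639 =-0.72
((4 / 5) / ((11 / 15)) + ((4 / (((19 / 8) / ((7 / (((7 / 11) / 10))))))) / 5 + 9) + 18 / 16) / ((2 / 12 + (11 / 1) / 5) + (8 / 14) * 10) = 8474025 / 1418692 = 5.97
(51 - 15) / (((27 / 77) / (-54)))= -5544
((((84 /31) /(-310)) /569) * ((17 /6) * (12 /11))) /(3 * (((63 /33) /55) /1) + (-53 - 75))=15708 /42310439993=0.00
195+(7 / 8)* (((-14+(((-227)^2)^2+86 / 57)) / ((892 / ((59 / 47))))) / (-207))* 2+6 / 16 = -62120375933731 / 1978645104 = -31395.41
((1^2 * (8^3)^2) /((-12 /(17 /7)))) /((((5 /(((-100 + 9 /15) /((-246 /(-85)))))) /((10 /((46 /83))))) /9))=55806427136 /943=59179668.22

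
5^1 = 5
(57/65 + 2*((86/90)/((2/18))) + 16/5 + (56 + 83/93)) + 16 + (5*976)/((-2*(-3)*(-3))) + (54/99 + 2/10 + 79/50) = -348333247/1994850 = -174.62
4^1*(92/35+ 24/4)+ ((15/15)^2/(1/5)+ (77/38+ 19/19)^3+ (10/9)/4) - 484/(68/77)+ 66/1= -121811184547/293839560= -414.55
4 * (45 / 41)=180 / 41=4.39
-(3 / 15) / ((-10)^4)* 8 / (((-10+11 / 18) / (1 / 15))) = 3 / 2640625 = 0.00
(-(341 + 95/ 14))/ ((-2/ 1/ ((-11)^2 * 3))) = 1767447/ 28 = 63123.11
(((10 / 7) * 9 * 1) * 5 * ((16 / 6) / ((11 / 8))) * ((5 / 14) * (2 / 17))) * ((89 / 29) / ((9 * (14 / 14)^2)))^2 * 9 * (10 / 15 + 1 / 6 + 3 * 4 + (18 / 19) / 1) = 99551128000 / 1317740193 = 75.55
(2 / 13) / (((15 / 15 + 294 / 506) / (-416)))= -1012 / 25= -40.48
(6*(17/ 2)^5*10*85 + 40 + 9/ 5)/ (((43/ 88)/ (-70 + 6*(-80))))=-10952423956870/ 43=-254707533880.70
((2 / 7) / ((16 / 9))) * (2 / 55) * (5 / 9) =1 / 308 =0.00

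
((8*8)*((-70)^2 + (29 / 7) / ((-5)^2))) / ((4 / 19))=260688816 / 175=1489650.38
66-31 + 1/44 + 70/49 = 11227/308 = 36.45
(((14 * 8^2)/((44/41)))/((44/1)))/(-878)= -1148/53119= -0.02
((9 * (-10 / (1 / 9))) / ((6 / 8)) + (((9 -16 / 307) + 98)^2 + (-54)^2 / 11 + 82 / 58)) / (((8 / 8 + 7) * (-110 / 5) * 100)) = -159712895923 / 264575792800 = -0.60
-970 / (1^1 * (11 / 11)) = -970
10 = 10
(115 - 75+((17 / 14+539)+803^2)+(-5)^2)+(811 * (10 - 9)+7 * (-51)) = 9042155 / 14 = 645868.21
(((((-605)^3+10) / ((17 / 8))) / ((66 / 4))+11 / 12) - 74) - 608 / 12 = -14172765055 / 2244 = -6315848.95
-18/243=-2/27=-0.07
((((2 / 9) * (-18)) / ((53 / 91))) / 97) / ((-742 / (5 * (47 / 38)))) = 3055 / 5176987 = 0.00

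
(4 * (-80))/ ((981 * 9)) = -320/ 8829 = -0.04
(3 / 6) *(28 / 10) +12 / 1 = 13.40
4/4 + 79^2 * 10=62411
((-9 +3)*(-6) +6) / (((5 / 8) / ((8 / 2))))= 1344 / 5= 268.80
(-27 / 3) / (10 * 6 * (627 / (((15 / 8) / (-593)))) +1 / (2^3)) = 72 / 95183615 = 0.00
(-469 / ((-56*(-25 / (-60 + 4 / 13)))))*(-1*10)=-12998 / 65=-199.97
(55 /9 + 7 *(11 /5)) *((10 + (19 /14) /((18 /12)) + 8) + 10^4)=203664296 /945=215517.77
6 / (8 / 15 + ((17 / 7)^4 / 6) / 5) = 3.54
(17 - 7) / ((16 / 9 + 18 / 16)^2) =1.19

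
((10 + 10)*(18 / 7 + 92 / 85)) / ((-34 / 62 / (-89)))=23992264 / 2023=11859.74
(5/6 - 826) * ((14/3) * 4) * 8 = -1109024/9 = -123224.89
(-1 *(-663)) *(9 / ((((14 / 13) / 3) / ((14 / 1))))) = 232713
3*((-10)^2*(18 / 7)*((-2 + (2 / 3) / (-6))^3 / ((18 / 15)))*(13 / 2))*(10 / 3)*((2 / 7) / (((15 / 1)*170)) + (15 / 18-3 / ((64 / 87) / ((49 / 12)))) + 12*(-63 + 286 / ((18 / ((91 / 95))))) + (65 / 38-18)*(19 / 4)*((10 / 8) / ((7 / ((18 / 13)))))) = 3098263628481325 / 38864448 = 79719738.42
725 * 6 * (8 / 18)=5800 / 3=1933.33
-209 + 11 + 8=-190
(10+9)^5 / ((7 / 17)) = 42093683 / 7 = 6013383.29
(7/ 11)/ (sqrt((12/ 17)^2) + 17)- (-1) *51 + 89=66237/ 473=140.04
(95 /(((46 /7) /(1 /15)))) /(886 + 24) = 19 /17940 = 0.00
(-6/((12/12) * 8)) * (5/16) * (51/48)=-255/1024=-0.25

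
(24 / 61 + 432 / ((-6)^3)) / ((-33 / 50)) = 4900 / 2013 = 2.43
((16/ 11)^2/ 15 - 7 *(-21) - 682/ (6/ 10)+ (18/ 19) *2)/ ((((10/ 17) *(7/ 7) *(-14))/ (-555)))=-3060395097/ 45980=-66559.27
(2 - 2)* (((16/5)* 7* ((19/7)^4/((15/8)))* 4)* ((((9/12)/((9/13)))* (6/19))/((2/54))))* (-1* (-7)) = 0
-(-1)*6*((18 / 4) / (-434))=-27 / 434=-0.06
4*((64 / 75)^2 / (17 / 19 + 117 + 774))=155648 / 47660625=0.00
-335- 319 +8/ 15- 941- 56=-24757/ 15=-1650.47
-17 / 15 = -1.13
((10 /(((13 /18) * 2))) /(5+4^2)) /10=3 /91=0.03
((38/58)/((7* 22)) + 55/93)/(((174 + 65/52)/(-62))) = -989588/4695999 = -0.21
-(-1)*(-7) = -7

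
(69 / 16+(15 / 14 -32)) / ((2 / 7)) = -2981 / 32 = -93.16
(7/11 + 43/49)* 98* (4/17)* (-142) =-54528/11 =-4957.09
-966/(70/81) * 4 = -4471.20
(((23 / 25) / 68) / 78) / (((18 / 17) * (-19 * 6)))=-23 / 16005600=-0.00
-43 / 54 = -0.80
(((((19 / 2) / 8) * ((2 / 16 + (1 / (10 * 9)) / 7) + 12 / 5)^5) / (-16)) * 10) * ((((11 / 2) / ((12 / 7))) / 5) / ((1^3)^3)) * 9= -2186857756635503550863 / 4955453050060800000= -441.30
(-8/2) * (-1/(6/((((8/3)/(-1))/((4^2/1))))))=-1/9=-0.11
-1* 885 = -885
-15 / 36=-5 / 12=-0.42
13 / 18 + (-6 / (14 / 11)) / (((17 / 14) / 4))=-4531 / 306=-14.81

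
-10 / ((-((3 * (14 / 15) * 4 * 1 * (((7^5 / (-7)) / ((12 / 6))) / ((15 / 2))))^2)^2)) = 158203125 / 163414561377509378048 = 0.00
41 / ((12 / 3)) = 41 / 4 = 10.25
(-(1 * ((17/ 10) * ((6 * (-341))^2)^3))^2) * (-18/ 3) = 2332687995110307930209143164440854786676736/ 25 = 93307519804412317208365730000000000000000.00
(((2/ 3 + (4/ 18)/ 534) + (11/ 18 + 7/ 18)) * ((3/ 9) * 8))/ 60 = 8012/ 108135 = 0.07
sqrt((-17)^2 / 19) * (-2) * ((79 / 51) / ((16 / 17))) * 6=-1343 * sqrt(19) / 76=-77.03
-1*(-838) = 838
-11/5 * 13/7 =-143/35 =-4.09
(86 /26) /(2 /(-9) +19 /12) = 1548 /637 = 2.43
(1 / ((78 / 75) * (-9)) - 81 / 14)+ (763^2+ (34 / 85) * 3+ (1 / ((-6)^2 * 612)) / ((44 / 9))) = 28531267257607 / 49008960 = 582164.31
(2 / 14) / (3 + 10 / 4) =2 / 77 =0.03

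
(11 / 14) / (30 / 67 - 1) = -737 / 518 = -1.42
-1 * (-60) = 60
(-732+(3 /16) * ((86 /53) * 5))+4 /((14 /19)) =-2151949 /2968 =-725.05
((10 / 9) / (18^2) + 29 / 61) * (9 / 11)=42587 / 108702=0.39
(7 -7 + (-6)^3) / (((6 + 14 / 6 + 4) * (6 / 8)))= -864 / 37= -23.35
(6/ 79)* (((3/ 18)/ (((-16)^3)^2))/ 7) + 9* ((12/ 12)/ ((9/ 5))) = 46389002241/ 9277800448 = 5.00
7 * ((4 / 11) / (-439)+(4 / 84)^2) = 3065 / 304227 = 0.01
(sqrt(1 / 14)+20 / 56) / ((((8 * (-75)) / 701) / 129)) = -30143 / 560 - 30143 * sqrt(14) / 2800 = -94.11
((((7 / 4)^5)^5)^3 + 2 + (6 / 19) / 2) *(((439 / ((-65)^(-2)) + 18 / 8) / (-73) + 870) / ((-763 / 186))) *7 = 30535843955287594675972901805689008726472944988895633878813944247185363917 / 431551175852730265396069695438566046407505565712384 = 70758337976833960315372.75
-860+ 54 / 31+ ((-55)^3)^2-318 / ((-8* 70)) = 240267953180249 / 8680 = 27680639767.31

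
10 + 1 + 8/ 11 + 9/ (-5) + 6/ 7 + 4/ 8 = 8689/ 770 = 11.28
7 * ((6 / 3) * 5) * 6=420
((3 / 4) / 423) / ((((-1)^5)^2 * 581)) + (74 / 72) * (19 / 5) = 4799209 / 1228815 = 3.91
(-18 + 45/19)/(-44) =27/76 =0.36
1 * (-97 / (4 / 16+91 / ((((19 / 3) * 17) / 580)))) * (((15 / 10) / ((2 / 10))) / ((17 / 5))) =-276450 / 633683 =-0.44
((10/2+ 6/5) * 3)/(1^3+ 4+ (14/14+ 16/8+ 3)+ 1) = 31/20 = 1.55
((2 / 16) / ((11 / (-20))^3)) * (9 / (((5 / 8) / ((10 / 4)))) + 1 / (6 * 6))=-324250 / 11979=-27.07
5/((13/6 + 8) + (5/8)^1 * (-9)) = 1.10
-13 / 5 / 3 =-13 / 15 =-0.87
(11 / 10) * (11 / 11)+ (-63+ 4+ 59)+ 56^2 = 31371 / 10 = 3137.10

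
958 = 958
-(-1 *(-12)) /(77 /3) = -0.47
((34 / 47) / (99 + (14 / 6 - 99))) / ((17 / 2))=12 / 329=0.04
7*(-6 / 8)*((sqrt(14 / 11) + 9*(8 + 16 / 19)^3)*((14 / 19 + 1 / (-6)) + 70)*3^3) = -8110884559680 / 130321-1520505*sqrt(154) / 1672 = -62249025.62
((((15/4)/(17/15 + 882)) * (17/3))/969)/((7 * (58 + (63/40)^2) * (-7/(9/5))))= -18000/1193447915933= -0.00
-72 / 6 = -12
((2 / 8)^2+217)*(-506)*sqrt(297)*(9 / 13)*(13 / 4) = -4258886.44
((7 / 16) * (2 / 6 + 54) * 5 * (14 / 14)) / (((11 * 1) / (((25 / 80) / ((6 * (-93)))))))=-28525 / 4713984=-0.01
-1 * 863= -863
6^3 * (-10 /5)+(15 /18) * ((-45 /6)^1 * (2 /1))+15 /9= -2657 /6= -442.83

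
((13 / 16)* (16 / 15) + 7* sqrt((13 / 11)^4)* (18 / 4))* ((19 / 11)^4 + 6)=35528714117 / 53146830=668.50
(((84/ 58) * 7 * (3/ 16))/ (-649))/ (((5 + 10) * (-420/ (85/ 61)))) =119/ 183692960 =0.00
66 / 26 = 33 / 13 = 2.54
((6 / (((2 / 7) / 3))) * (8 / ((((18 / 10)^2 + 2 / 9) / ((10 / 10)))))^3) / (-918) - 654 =-5262606567402 / 8036395363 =-654.85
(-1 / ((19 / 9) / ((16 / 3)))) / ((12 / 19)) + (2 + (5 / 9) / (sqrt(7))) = -1.79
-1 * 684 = -684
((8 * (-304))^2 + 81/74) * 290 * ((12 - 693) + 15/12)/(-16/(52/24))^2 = -21380540219.03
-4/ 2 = -2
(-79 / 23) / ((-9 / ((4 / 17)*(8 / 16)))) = 0.04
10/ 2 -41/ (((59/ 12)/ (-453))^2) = -1211536531/ 3481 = -348042.67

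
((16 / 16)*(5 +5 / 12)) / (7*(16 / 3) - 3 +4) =13 / 92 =0.14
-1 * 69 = -69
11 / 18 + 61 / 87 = 685 / 522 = 1.31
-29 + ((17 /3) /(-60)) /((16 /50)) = -8437 /288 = -29.30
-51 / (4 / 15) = -765 / 4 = -191.25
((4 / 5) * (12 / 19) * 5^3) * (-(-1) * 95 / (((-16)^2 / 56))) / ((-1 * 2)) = -2625 / 4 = -656.25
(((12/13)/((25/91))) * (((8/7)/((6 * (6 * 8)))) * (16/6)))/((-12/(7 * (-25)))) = 0.52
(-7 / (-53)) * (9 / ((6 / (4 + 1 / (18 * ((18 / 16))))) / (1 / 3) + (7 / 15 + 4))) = 154980 / 1161919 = 0.13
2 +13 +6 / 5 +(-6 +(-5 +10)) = 76 / 5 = 15.20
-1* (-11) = 11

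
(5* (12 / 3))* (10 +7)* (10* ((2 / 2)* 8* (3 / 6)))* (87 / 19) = 1183200 / 19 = 62273.68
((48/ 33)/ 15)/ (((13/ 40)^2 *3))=5120/ 16731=0.31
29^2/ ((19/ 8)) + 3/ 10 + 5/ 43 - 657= -2471249/ 8170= -302.48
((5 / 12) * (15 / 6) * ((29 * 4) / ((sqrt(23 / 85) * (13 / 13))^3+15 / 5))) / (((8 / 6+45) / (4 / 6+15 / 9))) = 3116684375 / 1533158324 - 9921625 * sqrt(1955) / 4599474972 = 1.94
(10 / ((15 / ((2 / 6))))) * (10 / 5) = 4 / 9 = 0.44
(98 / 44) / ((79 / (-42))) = -1029 / 869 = -1.18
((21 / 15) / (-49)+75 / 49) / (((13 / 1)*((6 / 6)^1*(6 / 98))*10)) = 184 / 975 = 0.19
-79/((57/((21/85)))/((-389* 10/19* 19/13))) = 430234/4199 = 102.46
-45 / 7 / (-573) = 15 / 1337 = 0.01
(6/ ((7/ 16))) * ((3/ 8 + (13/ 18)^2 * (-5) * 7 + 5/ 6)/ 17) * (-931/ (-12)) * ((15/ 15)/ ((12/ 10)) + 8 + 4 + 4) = -148394351/ 8262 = -17961.07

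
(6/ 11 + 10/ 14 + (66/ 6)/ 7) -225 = -17107/ 77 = -222.17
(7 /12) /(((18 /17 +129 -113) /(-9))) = -357 /1160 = -0.31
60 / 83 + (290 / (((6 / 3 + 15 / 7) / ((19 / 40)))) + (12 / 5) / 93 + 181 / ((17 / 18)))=197399421 / 874820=225.65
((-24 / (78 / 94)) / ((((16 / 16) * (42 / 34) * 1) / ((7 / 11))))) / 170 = -188 / 2145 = -0.09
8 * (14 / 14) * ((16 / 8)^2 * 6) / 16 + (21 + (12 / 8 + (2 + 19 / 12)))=457 / 12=38.08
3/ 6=1/ 2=0.50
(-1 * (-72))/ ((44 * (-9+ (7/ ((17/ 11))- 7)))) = -102/ 715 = -0.14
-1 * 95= -95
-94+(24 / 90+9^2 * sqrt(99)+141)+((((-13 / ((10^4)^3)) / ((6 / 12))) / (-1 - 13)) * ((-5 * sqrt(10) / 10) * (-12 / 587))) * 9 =351 * sqrt(10) / 2054500000000000+709 / 15+243 * sqrt(11) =853.21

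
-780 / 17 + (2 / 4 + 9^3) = 23243 / 34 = 683.62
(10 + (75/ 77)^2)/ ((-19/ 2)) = -129830/ 112651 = -1.15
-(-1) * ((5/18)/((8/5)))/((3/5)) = 125/432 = 0.29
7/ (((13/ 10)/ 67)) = 4690/ 13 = 360.77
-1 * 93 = -93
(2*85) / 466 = 85 / 233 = 0.36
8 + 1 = 9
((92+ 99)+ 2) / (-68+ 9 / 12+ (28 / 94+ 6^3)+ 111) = 36284 / 48889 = 0.74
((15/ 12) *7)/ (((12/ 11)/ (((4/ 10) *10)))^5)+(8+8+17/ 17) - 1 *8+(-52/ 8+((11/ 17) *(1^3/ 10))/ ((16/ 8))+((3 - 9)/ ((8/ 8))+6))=119833987/ 20655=5801.69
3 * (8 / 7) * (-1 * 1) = -24 / 7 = -3.43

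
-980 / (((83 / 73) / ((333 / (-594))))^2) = -1787373245 / 7502121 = -238.25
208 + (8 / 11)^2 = 25232 / 121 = 208.53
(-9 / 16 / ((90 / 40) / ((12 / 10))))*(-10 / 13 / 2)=3 / 26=0.12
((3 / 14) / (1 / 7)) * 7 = 21 / 2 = 10.50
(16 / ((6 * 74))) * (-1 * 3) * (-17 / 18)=34 / 333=0.10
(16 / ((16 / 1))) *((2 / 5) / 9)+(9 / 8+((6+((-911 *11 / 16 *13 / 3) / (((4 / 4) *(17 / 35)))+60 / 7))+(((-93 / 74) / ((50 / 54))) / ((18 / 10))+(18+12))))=-17571255761 / 3170160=-5542.70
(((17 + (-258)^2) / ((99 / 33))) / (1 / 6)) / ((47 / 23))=3062726 / 47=65164.38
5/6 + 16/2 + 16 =149/6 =24.83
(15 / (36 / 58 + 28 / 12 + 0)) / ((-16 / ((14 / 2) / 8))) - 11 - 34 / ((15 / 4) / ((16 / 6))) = -35.46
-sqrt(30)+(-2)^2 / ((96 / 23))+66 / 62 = 1505 / 744-sqrt(30) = -3.45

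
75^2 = 5625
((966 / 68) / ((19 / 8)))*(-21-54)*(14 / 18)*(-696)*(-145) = -11373684000 / 323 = -35212643.96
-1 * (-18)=18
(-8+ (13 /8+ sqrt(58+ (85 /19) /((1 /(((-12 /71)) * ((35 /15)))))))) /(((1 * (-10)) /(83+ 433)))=6579 /20 - 258 * sqrt(102337838) /6745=-58.00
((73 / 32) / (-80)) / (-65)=73 / 166400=0.00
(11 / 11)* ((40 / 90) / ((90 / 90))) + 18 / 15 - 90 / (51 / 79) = -105392 / 765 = -137.77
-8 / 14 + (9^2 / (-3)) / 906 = -1271 / 2114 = -0.60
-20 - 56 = -76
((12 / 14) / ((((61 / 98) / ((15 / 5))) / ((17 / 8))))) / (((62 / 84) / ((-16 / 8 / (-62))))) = 22491 / 58621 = 0.38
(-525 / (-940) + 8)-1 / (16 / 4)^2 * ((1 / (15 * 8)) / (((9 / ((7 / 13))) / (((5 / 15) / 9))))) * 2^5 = 19060534 / 2227095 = 8.56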